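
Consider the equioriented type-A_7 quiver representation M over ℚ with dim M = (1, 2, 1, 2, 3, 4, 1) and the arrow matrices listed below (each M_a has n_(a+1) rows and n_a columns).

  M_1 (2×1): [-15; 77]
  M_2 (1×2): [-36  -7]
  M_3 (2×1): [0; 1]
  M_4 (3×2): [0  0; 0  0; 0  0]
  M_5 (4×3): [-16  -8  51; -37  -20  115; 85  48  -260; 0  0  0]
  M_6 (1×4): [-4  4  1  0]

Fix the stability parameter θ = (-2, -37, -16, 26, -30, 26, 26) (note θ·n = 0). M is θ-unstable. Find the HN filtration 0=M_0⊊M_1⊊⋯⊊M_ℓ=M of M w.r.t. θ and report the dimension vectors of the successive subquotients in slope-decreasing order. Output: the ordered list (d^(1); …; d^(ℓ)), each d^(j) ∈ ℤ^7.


Barcode: M ≅ I[1,4], I[2,2], I[4,4], I[5,6]^2, I[5,7], I[6,6]. HN layers by μ_θ (5 steps, strictly decreasing):
  μ^(1)=26; μ^(2)=-16; μ^(3)=-39/2; μ^(4)=-30; μ^(5)=-37

((0, 0, 0, 2, 0, 4, 1); (0, 0, 1, 0, 0, 0, 0); (1, 1, 0, 0, 0, 0, 0); (0, 0, 0, 0, 3, 0, 0); (0, 1, 0, 0, 0, 0, 0))


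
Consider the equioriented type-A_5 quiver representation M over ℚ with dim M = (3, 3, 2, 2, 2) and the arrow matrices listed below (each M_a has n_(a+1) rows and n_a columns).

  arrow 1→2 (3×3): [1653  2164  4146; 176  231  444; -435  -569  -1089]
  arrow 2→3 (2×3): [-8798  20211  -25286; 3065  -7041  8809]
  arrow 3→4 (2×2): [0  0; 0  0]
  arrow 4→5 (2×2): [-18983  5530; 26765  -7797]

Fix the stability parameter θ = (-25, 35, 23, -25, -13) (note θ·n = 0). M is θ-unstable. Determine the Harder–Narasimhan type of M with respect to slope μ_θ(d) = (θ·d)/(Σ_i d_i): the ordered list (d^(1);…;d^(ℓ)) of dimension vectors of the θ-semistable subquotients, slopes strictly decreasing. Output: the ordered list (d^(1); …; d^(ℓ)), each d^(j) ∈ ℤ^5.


Barcode: M ≅ I[1,2], I[1,3]^2, I[4,5]^2. HN layers by μ_θ (4 steps, strictly decreasing):
  μ^(1)=35; μ^(2)=29; μ^(3)=-13; μ^(4)=-25

((0, 1, 0, 0, 0); (0, 2, 2, 0, 0); (0, 0, 0, 0, 2); (3, 0, 0, 2, 0))


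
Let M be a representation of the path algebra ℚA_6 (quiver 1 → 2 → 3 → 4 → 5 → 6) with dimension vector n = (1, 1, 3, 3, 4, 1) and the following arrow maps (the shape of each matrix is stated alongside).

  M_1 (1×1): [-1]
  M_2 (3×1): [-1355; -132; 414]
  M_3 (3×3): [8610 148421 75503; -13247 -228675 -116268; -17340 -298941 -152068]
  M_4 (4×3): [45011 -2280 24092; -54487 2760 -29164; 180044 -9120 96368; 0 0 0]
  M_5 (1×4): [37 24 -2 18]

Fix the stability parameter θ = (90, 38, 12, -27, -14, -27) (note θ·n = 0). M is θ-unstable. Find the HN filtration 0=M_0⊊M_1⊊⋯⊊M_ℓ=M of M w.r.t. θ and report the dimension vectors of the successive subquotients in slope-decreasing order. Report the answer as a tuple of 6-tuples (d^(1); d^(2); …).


Via rank(M_{q-1}∘⋯∘M_p): M ≅ I[1,4], I[3,4], I[3,6], I[5,5]^3.
μ_θ-semistable layers: μ^(1)=113/4; μ^(2)=-15/2; μ^(3)=-14

((1, 1, 1, 1, 0, 0); (0, 0, 1, 1, 0, 0); (0, 0, 1, 1, 4, 1))


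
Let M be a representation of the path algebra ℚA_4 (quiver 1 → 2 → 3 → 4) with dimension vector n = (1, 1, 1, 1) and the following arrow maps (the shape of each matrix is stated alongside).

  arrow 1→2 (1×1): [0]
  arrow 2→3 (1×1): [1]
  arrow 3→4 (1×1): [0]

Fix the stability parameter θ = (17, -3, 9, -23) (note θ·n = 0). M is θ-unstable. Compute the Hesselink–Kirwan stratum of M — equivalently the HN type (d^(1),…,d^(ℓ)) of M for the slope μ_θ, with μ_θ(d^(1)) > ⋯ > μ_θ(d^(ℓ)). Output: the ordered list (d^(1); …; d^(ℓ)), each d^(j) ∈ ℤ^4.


Interval decomposition of M: I[1,1], I[2,3], I[4,4].
HN type (ℓ=4): μ^(1)=17; μ^(2)=9; μ^(3)=-3; μ^(4)=-23

((1, 0, 0, 0); (0, 0, 1, 0); (0, 1, 0, 0); (0, 0, 0, 1))


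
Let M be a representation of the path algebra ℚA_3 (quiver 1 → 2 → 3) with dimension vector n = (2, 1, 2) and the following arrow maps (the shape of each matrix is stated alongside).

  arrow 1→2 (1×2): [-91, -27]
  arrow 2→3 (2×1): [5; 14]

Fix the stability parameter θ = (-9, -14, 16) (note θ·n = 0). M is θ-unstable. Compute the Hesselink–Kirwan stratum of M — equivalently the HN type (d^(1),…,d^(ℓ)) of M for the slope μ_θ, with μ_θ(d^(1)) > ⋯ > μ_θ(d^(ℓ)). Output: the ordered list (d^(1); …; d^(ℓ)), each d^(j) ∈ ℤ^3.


Barcode: M ≅ I[1,1], I[1,3], I[3,3]. HN layers by μ_θ (3 steps, strictly decreasing):
  μ^(1)=16; μ^(2)=-9; μ^(3)=-23/2

((0, 0, 2); (1, 0, 0); (1, 1, 0))


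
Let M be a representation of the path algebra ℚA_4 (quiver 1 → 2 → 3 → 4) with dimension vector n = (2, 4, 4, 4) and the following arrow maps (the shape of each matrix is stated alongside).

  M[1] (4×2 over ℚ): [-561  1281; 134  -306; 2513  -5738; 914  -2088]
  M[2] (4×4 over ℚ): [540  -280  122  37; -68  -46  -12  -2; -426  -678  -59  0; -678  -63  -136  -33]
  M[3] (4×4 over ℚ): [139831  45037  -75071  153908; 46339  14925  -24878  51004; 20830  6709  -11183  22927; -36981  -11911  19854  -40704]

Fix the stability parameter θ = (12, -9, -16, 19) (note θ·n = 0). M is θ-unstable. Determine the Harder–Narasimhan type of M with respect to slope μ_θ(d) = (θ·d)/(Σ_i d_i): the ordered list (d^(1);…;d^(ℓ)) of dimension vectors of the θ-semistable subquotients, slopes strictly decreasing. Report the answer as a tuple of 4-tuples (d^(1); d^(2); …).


Via rank(M_{q-1}∘⋯∘M_p): M ≅ I[1,2], I[1,4], I[2,4]^2, I[3,3], I[4,4].
μ_θ-semistable layers: μ^(1)=19; μ^(2)=3/2; μ^(3)=-13/3; μ^(4)=-25/2; μ^(5)=-16

((0, 0, 0, 4); (1, 1, 0, 0); (1, 1, 1, 0); (0, 2, 2, 0); (0, 0, 1, 0))


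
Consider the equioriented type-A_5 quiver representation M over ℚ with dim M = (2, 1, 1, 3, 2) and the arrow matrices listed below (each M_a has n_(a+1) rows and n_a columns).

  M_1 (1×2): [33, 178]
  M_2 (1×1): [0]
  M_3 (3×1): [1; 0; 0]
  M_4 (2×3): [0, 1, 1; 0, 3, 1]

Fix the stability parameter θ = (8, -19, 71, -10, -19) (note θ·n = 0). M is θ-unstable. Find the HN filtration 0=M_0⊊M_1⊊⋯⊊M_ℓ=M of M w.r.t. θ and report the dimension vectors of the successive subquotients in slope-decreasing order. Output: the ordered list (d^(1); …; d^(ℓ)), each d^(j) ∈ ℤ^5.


Interval decomposition of M: I[1,1], I[1,2], I[3,4], I[4,5]^2.
HN type (ℓ=4): μ^(1)=61/2; μ^(2)=8; μ^(3)=-11/2; μ^(4)=-29/2

((0, 0, 1, 1, 0); (1, 0, 0, 0, 0); (1, 1, 0, 0, 0); (0, 0, 0, 2, 2))


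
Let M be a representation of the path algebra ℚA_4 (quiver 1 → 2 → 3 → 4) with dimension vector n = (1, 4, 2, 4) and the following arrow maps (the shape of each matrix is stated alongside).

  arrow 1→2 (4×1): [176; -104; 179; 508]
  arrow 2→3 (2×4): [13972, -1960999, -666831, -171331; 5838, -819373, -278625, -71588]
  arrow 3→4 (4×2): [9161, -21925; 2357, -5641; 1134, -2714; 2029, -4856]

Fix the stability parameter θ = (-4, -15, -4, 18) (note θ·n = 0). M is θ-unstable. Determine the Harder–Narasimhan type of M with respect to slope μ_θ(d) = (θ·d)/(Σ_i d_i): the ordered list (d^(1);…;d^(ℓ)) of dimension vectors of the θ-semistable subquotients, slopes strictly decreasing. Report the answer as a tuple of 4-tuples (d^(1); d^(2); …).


Interval decomposition of M: I[1,4], I[2,2]^2, I[2,4], I[4,4]^2.
HN type (ℓ=4): μ^(1)=18; μ^(2)=-4; μ^(3)=-19/2; μ^(4)=-15

((0, 0, 0, 4); (0, 0, 2, 0); (1, 1, 0, 0); (0, 3, 0, 0))


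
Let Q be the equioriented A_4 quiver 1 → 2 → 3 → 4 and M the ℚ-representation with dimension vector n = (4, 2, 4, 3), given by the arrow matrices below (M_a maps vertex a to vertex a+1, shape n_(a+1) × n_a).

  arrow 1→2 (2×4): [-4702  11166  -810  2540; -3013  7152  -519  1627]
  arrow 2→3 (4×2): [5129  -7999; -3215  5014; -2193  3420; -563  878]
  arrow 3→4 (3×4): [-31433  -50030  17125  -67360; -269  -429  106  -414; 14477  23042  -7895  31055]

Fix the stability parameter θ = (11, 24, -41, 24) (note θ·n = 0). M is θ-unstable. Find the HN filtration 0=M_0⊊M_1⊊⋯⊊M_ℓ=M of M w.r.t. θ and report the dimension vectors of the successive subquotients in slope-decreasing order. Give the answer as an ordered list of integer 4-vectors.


Barcode: M ≅ I[1,1]^2, I[1,4]^2, I[3,3], I[3,4]. HN layers by μ_θ (4 steps, strictly decreasing):
  μ^(1)=24; μ^(2)=11; μ^(3)=-2; μ^(4)=-41

((0, 0, 0, 3); (2, 0, 0, 0); (2, 2, 2, 0); (0, 0, 2, 0))


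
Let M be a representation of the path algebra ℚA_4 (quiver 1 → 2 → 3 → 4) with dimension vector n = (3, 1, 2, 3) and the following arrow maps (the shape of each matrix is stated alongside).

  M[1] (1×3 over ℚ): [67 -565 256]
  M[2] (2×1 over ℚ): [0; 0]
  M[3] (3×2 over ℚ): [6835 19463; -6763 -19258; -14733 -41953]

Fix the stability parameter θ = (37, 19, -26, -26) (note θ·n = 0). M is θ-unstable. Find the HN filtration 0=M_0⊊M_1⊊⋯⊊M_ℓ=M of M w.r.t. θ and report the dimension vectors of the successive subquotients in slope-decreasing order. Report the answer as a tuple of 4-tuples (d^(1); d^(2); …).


Via rank(M_{q-1}∘⋯∘M_p): M ≅ I[1,1]^2, I[1,2], I[3,4]^2, I[4,4].
μ_θ-semistable layers: μ^(1)=37; μ^(2)=28; μ^(3)=-26

((2, 0, 0, 0); (1, 1, 0, 0); (0, 0, 2, 3))


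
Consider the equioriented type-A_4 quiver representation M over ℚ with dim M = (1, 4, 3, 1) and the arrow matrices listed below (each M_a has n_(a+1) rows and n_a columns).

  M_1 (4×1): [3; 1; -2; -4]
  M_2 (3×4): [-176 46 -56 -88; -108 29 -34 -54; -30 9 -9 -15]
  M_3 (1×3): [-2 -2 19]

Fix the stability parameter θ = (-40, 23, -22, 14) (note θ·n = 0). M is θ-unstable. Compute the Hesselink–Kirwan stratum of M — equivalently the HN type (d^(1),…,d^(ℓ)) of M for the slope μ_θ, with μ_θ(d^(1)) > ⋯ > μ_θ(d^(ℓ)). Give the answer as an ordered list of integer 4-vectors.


Interval decomposition of M: I[1,4], I[2,2]^2, I[2,3], I[3,3].
HN type (ℓ=5): μ^(1)=23; μ^(2)=14; μ^(3)=1/2; μ^(4)=-22; μ^(5)=-40

((0, 2, 0, 0); (0, 0, 0, 1); (0, 2, 2, 0); (0, 0, 1, 0); (1, 0, 0, 0))


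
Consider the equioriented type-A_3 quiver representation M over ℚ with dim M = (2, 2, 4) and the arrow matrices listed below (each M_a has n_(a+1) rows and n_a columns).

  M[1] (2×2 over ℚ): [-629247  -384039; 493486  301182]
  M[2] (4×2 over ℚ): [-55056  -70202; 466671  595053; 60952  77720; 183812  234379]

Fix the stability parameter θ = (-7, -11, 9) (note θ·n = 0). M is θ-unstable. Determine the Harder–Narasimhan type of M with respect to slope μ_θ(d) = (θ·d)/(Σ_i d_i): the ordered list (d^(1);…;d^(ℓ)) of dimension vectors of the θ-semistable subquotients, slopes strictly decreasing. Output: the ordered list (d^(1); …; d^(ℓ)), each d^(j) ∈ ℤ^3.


Interval decomposition of M: I[1,1], I[1,3], I[2,3], I[3,3]^2.
HN type (ℓ=4): μ^(1)=9; μ^(2)=-7; μ^(3)=-9; μ^(4)=-11

((0, 0, 4); (1, 0, 0); (1, 1, 0); (0, 1, 0))


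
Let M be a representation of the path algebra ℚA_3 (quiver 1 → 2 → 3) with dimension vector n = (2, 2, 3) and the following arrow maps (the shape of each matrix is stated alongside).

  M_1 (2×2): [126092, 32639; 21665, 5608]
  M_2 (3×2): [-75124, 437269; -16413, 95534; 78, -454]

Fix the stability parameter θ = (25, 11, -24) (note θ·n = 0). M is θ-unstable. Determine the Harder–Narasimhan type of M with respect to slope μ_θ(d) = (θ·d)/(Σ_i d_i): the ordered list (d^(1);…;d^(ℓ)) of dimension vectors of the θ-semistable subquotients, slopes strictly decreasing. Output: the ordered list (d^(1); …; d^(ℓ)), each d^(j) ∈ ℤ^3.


Barcode: M ≅ I[1,3]^2, I[3,3]. HN layers by μ_θ (2 steps, strictly decreasing):
  μ^(1)=4; μ^(2)=-24

((2, 2, 2); (0, 0, 1))


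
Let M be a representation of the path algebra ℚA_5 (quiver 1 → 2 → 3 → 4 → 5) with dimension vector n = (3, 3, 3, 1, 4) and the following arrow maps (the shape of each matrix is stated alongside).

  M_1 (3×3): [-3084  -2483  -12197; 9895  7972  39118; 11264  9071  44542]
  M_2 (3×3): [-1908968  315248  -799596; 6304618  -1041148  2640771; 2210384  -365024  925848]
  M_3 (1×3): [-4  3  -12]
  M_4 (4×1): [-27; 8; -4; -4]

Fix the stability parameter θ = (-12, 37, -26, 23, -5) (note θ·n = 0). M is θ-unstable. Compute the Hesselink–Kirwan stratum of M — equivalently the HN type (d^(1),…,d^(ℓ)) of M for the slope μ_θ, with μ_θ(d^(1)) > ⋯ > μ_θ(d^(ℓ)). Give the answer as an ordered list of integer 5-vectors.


Interval decomposition of M: I[1,2]^2, I[1,5], I[3,3]^2, I[5,5]^3.
HN type (ℓ=6): μ^(1)=37; μ^(2)=9; μ^(3)=11/2; μ^(4)=-5; μ^(5)=-12; μ^(6)=-26

((0, 2, 0, 0, 0); (0, 0, 0, 1, 1); (0, 1, 1, 0, 0); (0, 0, 0, 0, 3); (3, 0, 0, 0, 0); (0, 0, 2, 0, 0))


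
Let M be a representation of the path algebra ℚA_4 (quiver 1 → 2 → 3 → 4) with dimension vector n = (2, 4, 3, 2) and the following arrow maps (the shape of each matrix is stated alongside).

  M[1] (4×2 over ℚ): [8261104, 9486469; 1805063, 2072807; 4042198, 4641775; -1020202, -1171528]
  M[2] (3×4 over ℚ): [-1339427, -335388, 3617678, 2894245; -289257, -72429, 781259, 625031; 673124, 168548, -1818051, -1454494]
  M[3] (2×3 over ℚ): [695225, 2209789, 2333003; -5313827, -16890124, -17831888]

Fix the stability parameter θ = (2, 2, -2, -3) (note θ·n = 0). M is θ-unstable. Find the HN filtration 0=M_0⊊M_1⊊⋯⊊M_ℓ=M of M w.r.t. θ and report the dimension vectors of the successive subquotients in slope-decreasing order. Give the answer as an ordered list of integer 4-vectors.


Interval decomposition of M: I[1,4]^2, I[2,2], I[2,3].
HN type (ℓ=3): μ^(1)=2; μ^(2)=0; μ^(3)=-1/4

((0, 1, 0, 0); (0, 1, 1, 0); (2, 2, 2, 2))


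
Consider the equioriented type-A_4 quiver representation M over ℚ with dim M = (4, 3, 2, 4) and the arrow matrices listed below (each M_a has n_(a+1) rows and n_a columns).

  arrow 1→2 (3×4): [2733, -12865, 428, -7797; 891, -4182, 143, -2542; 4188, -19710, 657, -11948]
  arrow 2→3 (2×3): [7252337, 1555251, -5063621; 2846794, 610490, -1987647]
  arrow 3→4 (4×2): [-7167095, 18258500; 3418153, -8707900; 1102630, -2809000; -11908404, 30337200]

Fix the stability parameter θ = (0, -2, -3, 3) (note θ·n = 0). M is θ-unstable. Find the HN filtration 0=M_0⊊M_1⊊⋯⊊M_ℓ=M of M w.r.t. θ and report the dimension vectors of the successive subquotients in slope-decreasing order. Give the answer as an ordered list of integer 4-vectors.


Barcode: M ≅ I[1,1], I[1,2], I[1,3], I[1,4], I[4,4]^3. HN layers by μ_θ (4 steps, strictly decreasing):
  μ^(1)=3; μ^(2)=0; μ^(3)=-1; μ^(4)=-5/3

((0, 0, 0, 4); (1, 0, 0, 0); (1, 1, 0, 0); (2, 2, 2, 0))


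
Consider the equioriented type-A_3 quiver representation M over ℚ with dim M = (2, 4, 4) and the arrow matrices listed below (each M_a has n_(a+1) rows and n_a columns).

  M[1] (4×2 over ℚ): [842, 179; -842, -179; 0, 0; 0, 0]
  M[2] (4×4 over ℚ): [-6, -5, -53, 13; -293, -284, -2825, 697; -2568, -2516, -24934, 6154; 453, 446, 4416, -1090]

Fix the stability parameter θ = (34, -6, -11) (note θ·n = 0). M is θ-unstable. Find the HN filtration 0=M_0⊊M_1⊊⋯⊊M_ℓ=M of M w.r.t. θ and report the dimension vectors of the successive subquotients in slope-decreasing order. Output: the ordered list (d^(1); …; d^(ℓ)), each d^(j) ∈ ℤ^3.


Barcode: M ≅ I[1,1], I[1,3], I[2,2], I[2,3]^2, I[3,3]. HN layers by μ_θ (5 steps, strictly decreasing):
  μ^(1)=34; μ^(2)=17/3; μ^(3)=-6; μ^(4)=-17/2; μ^(5)=-11

((1, 0, 0); (1, 1, 1); (0, 1, 0); (0, 2, 2); (0, 0, 1))


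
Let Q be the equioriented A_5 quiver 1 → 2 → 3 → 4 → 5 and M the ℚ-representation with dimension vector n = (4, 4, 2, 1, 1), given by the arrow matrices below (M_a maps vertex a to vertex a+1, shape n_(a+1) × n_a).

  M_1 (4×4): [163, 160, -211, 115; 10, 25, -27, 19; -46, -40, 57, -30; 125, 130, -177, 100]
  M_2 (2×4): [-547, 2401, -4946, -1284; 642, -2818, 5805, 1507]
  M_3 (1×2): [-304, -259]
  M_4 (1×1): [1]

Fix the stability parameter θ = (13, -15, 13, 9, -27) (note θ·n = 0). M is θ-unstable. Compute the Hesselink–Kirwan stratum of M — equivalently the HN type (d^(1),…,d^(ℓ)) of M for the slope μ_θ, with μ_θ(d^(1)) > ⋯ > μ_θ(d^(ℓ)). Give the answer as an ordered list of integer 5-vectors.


Via rank(M_{q-1}∘⋯∘M_p): M ≅ I[1,2]^2, I[1,3], I[1,5].
μ_θ-semistable layers: μ^(1)=13; μ^(2)=-1; μ^(3)=-7/5

((0, 0, 1, 0, 0); (3, 3, 0, 0, 0); (1, 1, 1, 1, 1))


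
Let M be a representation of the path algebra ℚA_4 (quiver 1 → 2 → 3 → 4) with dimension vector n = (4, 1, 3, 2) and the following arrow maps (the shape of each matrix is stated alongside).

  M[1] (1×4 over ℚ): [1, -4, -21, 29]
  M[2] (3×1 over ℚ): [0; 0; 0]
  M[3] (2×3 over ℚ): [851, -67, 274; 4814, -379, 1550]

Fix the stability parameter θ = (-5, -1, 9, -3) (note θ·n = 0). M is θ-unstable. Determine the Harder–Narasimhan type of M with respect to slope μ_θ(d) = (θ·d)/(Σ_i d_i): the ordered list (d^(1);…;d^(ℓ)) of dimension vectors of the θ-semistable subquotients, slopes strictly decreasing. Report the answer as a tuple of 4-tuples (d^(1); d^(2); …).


Via rank(M_{q-1}∘⋯∘M_p): M ≅ I[1,1]^3, I[1,2], I[3,3], I[3,4]^2.
μ_θ-semistable layers: μ^(1)=9; μ^(2)=3; μ^(3)=-1; μ^(4)=-5

((0, 0, 1, 0); (0, 0, 2, 2); (0, 1, 0, 0); (4, 0, 0, 0))


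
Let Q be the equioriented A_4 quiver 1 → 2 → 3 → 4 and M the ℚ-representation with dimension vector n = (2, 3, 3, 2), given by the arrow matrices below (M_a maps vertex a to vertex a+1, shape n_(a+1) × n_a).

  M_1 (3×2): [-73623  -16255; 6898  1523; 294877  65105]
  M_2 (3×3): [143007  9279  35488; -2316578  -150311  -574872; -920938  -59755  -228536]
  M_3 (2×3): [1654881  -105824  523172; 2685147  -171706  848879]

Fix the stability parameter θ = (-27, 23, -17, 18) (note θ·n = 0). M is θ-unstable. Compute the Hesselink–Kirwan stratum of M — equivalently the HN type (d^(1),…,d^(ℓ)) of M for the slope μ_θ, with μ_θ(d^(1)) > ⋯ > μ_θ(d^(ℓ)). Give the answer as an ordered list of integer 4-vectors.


Interval decomposition of M: I[1,4]^2, I[2,2], I[3,3].
HN type (ℓ=5): μ^(1)=23; μ^(2)=18; μ^(3)=3; μ^(4)=-17; μ^(5)=-27

((0, 1, 0, 0); (0, 0, 0, 2); (0, 2, 2, 0); (0, 0, 1, 0); (2, 0, 0, 0))


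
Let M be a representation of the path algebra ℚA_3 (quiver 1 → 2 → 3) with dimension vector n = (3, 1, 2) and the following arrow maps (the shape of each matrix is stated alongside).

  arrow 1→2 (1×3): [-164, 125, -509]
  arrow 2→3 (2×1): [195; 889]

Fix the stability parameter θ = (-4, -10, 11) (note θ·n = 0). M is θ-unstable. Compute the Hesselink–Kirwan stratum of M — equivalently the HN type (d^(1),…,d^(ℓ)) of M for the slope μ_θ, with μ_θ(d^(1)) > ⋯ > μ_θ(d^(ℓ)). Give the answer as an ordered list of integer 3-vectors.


Via rank(M_{q-1}∘⋯∘M_p): M ≅ I[1,1]^2, I[1,3], I[3,3].
μ_θ-semistable layers: μ^(1)=11; μ^(2)=-4; μ^(3)=-7

((0, 0, 2); (2, 0, 0); (1, 1, 0))


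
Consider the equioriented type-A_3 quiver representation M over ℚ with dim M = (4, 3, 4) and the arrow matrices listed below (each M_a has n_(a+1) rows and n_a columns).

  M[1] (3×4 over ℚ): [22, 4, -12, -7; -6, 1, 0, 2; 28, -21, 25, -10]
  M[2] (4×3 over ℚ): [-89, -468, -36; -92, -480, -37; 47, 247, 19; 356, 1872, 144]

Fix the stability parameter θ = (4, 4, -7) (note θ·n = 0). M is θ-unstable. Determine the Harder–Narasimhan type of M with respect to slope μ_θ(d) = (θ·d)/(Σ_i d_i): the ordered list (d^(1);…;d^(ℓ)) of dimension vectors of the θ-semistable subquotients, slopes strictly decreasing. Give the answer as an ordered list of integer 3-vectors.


Barcode: M ≅ I[1,1], I[1,3]^3, I[3,3]. HN layers by μ_θ (3 steps, strictly decreasing):
  μ^(1)=4; μ^(2)=1/3; μ^(3)=-7

((1, 0, 0); (3, 3, 3); (0, 0, 1))


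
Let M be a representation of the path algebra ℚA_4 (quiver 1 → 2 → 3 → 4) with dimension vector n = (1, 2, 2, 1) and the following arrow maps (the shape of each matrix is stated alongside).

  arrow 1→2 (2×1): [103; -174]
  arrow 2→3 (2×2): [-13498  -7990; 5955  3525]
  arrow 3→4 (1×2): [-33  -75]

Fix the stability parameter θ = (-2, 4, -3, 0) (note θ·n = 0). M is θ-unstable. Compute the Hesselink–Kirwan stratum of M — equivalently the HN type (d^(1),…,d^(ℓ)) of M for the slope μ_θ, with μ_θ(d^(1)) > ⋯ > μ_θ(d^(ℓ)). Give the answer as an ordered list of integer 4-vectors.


Via rank(M_{q-1}∘⋯∘M_p): M ≅ I[1,4], I[2,2], I[3,3].
μ_θ-semistable layers: μ^(1)=4; μ^(2)=1/3; μ^(3)=-2; μ^(4)=-3

((0, 1, 0, 0); (0, 1, 1, 1); (1, 0, 0, 0); (0, 0, 1, 0))


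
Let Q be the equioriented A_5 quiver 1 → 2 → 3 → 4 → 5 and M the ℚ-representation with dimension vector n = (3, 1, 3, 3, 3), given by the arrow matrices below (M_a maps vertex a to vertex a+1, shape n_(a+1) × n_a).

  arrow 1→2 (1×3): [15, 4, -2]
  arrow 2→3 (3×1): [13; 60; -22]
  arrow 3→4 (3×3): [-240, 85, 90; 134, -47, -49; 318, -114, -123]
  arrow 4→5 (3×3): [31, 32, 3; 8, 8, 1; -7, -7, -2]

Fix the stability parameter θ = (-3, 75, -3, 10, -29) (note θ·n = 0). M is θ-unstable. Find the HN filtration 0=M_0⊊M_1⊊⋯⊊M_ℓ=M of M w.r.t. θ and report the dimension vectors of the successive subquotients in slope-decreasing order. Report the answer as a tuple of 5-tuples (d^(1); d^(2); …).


Interval decomposition of M: I[1,1]^2, I[1,3], I[3,5]^2, I[4,5].
HN type (ℓ=4): μ^(1)=36; μ^(2)=-3; μ^(3)=-22/3; μ^(4)=-19/2

((0, 1, 1, 0, 0); (3, 0, 0, 0, 0); (0, 0, 2, 2, 2); (0, 0, 0, 1, 1))


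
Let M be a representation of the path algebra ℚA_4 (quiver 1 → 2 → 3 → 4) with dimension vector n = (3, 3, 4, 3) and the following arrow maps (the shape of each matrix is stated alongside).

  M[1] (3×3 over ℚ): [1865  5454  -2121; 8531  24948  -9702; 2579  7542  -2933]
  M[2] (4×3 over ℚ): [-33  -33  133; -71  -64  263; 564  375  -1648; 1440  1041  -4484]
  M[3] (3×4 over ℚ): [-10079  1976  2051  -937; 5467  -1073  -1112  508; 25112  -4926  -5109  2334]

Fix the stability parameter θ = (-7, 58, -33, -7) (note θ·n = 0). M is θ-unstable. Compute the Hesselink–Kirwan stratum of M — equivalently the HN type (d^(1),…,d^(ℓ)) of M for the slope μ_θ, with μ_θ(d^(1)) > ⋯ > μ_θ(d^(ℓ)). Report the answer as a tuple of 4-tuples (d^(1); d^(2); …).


Via rank(M_{q-1}∘⋯∘M_p): M ≅ I[1,1], I[1,2], I[1,4], I[2,4], I[3,3], I[3,4].
μ_θ-semistable layers: μ^(1)=58; μ^(2)=6; μ^(3)=-7; μ^(4)=-33

((0, 1, 0, 0); (0, 2, 2, 2); (3, 0, 0, 1); (0, 0, 2, 0))


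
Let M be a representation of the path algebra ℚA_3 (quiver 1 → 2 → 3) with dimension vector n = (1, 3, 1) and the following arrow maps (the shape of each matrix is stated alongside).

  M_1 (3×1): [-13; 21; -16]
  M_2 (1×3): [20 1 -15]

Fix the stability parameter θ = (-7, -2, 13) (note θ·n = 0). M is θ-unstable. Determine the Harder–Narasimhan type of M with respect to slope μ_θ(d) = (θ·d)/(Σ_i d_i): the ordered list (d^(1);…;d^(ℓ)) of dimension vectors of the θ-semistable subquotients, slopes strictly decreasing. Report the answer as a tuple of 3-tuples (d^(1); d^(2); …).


Interval decomposition of M: I[1,3], I[2,2]^2.
HN type (ℓ=3): μ^(1)=13; μ^(2)=-2; μ^(3)=-7

((0, 0, 1); (0, 3, 0); (1, 0, 0))


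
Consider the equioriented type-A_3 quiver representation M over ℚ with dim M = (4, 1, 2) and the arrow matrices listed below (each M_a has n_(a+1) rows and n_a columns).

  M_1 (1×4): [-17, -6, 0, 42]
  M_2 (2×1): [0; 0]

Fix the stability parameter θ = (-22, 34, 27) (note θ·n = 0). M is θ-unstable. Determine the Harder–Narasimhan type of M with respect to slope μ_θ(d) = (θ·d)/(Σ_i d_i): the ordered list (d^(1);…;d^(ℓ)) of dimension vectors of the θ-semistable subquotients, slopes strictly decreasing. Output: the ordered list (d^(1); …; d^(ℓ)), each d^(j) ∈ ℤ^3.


Barcode: M ≅ I[1,1]^3, I[1,2], I[3,3]^2. HN layers by μ_θ (3 steps, strictly decreasing):
  μ^(1)=34; μ^(2)=27; μ^(3)=-22

((0, 1, 0); (0, 0, 2); (4, 0, 0))


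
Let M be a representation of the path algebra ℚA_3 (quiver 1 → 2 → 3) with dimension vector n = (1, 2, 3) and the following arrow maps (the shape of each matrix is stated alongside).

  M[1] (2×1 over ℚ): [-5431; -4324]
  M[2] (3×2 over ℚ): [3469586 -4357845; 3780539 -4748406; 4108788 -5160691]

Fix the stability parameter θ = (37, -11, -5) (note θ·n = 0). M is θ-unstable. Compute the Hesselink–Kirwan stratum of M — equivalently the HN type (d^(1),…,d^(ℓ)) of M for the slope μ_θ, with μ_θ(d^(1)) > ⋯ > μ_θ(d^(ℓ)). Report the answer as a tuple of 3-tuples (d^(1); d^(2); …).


Barcode: M ≅ I[1,3], I[2,3], I[3,3]. HN layers by μ_θ (3 steps, strictly decreasing):
  μ^(1)=7; μ^(2)=-5; μ^(3)=-11

((1, 1, 1); (0, 0, 2); (0, 1, 0))


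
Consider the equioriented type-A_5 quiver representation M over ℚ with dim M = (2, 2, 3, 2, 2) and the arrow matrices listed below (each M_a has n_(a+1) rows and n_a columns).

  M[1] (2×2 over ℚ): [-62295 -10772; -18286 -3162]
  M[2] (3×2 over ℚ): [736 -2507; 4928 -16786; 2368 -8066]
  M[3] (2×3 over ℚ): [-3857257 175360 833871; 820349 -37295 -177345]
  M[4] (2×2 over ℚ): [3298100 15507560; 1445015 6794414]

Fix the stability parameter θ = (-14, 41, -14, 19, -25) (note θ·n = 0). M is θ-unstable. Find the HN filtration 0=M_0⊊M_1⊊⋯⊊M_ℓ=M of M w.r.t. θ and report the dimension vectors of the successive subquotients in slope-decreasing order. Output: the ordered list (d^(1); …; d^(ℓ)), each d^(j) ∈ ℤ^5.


Interval decomposition of M: I[1,2], I[1,5], I[3,3], I[3,4], I[5,5].
HN type (ℓ=5): μ^(1)=41; μ^(2)=19; μ^(3)=21/4; μ^(4)=-14; μ^(5)=-25

((0, 1, 0, 0, 0); (0, 0, 0, 1, 0); (0, 1, 1, 1, 1); (2, 0, 2, 0, 0); (0, 0, 0, 0, 1))


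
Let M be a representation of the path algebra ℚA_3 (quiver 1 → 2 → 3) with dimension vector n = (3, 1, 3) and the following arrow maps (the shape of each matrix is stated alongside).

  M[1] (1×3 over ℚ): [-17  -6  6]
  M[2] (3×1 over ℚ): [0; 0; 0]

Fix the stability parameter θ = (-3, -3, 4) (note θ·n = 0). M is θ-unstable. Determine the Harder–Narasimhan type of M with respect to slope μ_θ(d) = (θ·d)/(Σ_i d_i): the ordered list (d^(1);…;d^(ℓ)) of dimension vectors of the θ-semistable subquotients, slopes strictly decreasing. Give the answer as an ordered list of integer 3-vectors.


Via rank(M_{q-1}∘⋯∘M_p): M ≅ I[1,1]^2, I[1,2], I[3,3]^3.
μ_θ-semistable layers: μ^(1)=4; μ^(2)=-3

((0, 0, 3); (3, 1, 0))


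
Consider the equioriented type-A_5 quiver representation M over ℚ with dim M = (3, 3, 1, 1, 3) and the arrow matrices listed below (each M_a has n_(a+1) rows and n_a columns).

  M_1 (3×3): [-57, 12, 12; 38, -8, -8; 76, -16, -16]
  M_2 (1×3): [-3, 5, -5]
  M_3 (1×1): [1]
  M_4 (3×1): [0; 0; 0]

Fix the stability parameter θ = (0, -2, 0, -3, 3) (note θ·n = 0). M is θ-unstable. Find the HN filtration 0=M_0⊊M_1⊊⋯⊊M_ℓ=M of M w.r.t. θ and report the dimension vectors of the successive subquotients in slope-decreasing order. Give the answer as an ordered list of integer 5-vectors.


Via rank(M_{q-1}∘⋯∘M_p): M ≅ I[1,1]^2, I[1,4], I[2,2]^2, I[5,5]^3.
μ_θ-semistable layers: μ^(1)=3; μ^(2)=0; μ^(3)=-5/4; μ^(4)=-2

((0, 0, 0, 0, 3); (2, 0, 0, 0, 0); (1, 1, 1, 1, 0); (0, 2, 0, 0, 0))


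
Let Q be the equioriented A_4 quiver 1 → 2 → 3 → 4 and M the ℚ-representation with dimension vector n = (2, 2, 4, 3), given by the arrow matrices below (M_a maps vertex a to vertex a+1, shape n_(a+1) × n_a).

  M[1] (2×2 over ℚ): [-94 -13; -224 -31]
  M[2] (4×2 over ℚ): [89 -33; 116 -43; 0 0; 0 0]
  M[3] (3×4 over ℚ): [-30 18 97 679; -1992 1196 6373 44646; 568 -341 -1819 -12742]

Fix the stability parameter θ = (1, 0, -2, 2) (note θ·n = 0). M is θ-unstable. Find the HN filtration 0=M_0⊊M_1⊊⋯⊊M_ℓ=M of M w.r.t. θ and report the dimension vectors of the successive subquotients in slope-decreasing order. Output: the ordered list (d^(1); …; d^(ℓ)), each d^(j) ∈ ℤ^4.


Via rank(M_{q-1}∘⋯∘M_p): M ≅ I[1,4]^2, I[3,3], I[3,4].
μ_θ-semistable layers: μ^(1)=2; μ^(2)=-1/3; μ^(3)=-2

((0, 0, 0, 3); (2, 2, 2, 0); (0, 0, 2, 0))


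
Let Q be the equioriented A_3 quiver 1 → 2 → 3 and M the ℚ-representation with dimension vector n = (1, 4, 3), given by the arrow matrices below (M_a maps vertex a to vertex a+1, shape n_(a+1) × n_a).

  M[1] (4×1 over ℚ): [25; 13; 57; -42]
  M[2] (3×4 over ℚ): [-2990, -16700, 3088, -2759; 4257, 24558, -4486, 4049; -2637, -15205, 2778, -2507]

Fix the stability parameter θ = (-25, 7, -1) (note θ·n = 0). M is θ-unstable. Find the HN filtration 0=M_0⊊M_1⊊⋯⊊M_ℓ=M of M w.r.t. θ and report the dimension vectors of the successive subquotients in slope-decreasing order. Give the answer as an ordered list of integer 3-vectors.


Interval decomposition of M: I[1,3], I[2,2], I[2,3]^2.
HN type (ℓ=3): μ^(1)=7; μ^(2)=3; μ^(3)=-25

((0, 1, 0); (0, 3, 3); (1, 0, 0))


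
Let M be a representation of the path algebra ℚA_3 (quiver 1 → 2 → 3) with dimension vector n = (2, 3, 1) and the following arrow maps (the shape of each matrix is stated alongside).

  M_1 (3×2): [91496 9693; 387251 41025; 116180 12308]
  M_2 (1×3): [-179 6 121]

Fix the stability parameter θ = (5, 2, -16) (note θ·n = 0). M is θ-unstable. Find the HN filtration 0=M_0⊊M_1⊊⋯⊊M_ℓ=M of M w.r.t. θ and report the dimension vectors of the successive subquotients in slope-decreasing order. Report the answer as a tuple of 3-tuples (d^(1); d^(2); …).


Via rank(M_{q-1}∘⋯∘M_p): M ≅ I[1,2], I[1,3], I[2,2].
μ_θ-semistable layers: μ^(1)=7/2; μ^(2)=2; μ^(3)=-3

((1, 1, 0); (0, 1, 0); (1, 1, 1))


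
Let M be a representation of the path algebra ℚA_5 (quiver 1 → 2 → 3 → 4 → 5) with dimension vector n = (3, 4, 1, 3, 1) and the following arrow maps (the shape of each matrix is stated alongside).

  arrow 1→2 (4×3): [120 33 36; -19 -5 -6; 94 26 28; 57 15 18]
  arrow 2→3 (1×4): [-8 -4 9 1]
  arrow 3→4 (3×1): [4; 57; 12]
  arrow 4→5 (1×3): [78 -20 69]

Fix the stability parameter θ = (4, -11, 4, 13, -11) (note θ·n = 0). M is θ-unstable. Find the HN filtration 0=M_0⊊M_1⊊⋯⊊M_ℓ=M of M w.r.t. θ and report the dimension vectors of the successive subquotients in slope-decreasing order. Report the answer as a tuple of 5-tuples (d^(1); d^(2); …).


Barcode: M ≅ I[1,1], I[1,2], I[1,4], I[2,2]^2, I[4,4], I[4,5]. HN layers by μ_θ (5 steps, strictly decreasing):
  μ^(1)=13; μ^(2)=4; μ^(3)=1; μ^(4)=-7/2; μ^(5)=-11

((0, 0, 0, 2, 0); (1, 0, 1, 0, 0); (0, 0, 0, 1, 1); (2, 2, 0, 0, 0); (0, 2, 0, 0, 0))


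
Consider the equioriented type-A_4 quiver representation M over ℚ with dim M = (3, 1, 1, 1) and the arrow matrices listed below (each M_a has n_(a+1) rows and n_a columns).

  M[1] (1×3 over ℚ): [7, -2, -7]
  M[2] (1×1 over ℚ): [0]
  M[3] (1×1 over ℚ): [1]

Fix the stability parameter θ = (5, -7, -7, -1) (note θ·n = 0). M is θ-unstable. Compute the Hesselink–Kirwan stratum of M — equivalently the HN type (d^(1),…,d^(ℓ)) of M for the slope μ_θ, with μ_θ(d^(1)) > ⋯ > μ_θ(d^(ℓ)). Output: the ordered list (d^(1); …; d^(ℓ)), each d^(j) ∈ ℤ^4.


Barcode: M ≅ I[1,1]^2, I[1,2], I[3,4]. HN layers by μ_θ (3 steps, strictly decreasing):
  μ^(1)=5; μ^(2)=-1; μ^(3)=-7

((2, 0, 0, 0); (1, 1, 0, 1); (0, 0, 1, 0))


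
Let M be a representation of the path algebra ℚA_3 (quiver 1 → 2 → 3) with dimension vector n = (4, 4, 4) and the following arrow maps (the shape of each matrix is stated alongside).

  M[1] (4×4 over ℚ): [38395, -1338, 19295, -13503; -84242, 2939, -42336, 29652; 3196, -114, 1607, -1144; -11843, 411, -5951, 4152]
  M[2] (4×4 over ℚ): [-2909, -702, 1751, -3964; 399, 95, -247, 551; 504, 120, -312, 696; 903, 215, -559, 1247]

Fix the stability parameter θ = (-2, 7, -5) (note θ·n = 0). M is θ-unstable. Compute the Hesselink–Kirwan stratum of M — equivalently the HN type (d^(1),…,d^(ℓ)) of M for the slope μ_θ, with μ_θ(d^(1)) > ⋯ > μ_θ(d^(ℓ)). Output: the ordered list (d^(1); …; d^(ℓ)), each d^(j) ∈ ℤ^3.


Interval decomposition of M: I[1,2]^2, I[1,3]^2, I[3,3]^2.
HN type (ℓ=4): μ^(1)=7; μ^(2)=1; μ^(3)=-2; μ^(4)=-5

((0, 2, 0); (0, 2, 2); (4, 0, 0); (0, 0, 2))


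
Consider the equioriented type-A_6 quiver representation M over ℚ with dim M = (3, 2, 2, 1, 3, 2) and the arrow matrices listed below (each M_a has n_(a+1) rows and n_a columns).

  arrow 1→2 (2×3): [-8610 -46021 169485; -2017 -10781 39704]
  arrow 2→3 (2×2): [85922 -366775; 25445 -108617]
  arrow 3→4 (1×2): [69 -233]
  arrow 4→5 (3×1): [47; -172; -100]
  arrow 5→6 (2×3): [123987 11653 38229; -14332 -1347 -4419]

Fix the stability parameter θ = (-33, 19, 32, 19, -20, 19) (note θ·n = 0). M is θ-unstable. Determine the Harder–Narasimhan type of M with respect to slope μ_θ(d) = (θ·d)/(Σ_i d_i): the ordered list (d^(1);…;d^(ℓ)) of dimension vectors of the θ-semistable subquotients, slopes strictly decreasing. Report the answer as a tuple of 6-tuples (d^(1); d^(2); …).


Barcode: M ≅ I[1,1], I[1,3], I[1,6], I[5,5], I[5,6]. HN layers by μ_θ (5 steps, strictly decreasing):
  μ^(1)=32; μ^(2)=19; μ^(3)=25/2; μ^(4)=-20; μ^(5)=-33

((0, 0, 1, 0, 0, 0); (0, 1, 0, 0, 0, 2); (0, 1, 1, 1, 1, 0); (0, 0, 0, 0, 2, 0); (3, 0, 0, 0, 0, 0))


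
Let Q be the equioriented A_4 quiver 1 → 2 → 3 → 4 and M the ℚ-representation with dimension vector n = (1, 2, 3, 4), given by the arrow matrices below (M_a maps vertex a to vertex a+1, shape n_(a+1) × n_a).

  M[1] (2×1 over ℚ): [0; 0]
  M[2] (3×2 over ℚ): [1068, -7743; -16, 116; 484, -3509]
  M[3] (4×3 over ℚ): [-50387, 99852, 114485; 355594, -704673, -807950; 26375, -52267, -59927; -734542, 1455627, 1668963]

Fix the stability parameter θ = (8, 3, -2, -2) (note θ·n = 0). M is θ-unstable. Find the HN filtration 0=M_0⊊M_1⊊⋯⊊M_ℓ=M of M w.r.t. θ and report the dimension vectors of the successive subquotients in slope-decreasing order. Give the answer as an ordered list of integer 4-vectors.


Via rank(M_{q-1}∘⋯∘M_p): M ≅ I[1,1], I[2,2], I[2,4], I[3,4]^2, I[4,4].
μ_θ-semistable layers: μ^(1)=8; μ^(2)=3; μ^(3)=-1/3; μ^(4)=-2

((1, 0, 0, 0); (0, 1, 0, 0); (0, 1, 1, 1); (0, 0, 2, 3))


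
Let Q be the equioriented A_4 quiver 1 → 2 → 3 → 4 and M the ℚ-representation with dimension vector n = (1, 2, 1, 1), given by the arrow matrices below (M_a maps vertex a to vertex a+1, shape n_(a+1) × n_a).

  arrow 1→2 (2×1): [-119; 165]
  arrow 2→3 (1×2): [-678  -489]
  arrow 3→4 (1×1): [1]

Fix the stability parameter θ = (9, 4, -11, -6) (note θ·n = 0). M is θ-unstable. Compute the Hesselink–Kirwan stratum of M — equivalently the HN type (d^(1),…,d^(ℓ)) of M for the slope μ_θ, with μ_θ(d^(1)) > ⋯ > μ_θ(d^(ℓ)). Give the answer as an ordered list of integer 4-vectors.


Interval decomposition of M: I[1,4], I[2,2].
HN type (ℓ=2): μ^(1)=4; μ^(2)=-1

((0, 1, 0, 0); (1, 1, 1, 1))


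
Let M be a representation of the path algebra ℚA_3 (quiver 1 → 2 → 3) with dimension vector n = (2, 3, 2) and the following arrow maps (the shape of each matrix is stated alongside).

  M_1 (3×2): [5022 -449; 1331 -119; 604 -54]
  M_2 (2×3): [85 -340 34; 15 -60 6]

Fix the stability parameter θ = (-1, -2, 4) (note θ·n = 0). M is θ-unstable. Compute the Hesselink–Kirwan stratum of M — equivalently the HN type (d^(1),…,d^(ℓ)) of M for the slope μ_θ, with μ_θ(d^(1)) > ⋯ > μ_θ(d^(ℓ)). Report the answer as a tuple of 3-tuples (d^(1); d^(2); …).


Barcode: M ≅ I[1,2], I[1,3], I[2,2], I[3,3]. HN layers by μ_θ (3 steps, strictly decreasing):
  μ^(1)=4; μ^(2)=-3/2; μ^(3)=-2

((0, 0, 2); (2, 2, 0); (0, 1, 0))


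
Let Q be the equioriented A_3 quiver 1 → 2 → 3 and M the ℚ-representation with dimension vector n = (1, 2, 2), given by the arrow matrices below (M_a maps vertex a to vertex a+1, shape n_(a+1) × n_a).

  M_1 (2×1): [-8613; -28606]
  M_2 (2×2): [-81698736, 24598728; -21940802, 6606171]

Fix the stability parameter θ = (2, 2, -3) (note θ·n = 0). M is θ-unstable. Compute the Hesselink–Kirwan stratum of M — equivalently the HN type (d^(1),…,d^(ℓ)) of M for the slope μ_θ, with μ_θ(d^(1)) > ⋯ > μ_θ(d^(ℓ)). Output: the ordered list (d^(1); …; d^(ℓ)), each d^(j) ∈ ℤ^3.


Via rank(M_{q-1}∘⋯∘M_p): M ≅ I[1,2], I[2,3], I[3,3].
μ_θ-semistable layers: μ^(1)=2; μ^(2)=-1/2; μ^(3)=-3

((1, 1, 0); (0, 1, 1); (0, 0, 1))


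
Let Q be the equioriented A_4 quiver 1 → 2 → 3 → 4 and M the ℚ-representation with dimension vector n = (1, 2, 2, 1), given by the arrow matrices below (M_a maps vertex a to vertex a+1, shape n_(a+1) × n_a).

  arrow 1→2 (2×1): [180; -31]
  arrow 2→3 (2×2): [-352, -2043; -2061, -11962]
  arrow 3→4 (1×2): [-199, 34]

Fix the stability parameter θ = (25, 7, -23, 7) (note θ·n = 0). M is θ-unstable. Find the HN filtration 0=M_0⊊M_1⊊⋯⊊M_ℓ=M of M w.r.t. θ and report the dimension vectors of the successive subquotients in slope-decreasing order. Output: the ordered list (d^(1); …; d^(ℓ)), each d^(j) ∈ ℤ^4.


Barcode: M ≅ I[1,4], I[2,3]. HN layers by μ_θ (3 steps, strictly decreasing):
  μ^(1)=7; μ^(2)=3; μ^(3)=-8

((0, 0, 0, 1); (1, 1, 1, 0); (0, 1, 1, 0))


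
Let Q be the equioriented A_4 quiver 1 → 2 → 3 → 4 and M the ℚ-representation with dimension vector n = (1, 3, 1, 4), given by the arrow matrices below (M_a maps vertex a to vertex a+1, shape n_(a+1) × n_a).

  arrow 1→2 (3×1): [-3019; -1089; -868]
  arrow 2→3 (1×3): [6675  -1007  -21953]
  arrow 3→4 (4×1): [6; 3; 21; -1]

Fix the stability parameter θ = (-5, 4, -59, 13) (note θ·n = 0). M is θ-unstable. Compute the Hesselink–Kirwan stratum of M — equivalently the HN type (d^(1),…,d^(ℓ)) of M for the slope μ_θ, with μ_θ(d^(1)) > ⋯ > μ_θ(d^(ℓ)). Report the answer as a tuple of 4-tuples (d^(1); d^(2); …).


Via rank(M_{q-1}∘⋯∘M_p): M ≅ I[1,4], I[2,2]^2, I[4,4]^3.
μ_θ-semistable layers: μ^(1)=13; μ^(2)=4; μ^(3)=-20

((0, 0, 0, 4); (0, 2, 0, 0); (1, 1, 1, 0))


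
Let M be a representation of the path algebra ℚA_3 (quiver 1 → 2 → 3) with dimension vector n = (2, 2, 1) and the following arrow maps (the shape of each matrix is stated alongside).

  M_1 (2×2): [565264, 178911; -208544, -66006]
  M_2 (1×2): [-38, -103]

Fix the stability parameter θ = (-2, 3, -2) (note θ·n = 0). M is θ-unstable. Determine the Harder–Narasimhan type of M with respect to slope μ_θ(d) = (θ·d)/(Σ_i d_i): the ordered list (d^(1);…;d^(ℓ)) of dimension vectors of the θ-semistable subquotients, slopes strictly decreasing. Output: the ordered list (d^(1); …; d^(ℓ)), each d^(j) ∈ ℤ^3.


Barcode: M ≅ I[1,1], I[1,2], I[2,3]. HN layers by μ_θ (3 steps, strictly decreasing):
  μ^(1)=3; μ^(2)=1/2; μ^(3)=-2

((0, 1, 0); (0, 1, 1); (2, 0, 0))


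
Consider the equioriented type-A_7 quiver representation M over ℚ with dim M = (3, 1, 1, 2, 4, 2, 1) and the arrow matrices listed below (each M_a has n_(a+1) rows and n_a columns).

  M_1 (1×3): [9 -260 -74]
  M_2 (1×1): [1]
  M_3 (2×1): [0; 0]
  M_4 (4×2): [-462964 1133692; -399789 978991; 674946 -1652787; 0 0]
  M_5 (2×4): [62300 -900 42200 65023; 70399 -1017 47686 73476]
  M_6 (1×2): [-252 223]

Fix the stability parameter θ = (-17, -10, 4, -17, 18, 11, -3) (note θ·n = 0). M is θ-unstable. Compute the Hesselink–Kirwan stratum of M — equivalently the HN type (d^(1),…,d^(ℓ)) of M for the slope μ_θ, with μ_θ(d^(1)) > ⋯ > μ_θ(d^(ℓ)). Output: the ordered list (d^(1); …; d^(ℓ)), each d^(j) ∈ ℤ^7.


Interval decomposition of M: I[1,1]^2, I[1,3], I[4,5], I[4,7], I[5,5], I[5,6].
HN type (ℓ=6): μ^(1)=18; μ^(2)=29/2; μ^(3)=26/3; μ^(4)=4; μ^(5)=-10; μ^(6)=-17

((0, 0, 0, 0, 2, 0, 0); (0, 0, 0, 0, 1, 1, 0); (0, 0, 0, 0, 1, 1, 1); (0, 0, 1, 0, 0, 0, 0); (0, 1, 0, 0, 0, 0, 0); (3, 0, 0, 2, 0, 0, 0))


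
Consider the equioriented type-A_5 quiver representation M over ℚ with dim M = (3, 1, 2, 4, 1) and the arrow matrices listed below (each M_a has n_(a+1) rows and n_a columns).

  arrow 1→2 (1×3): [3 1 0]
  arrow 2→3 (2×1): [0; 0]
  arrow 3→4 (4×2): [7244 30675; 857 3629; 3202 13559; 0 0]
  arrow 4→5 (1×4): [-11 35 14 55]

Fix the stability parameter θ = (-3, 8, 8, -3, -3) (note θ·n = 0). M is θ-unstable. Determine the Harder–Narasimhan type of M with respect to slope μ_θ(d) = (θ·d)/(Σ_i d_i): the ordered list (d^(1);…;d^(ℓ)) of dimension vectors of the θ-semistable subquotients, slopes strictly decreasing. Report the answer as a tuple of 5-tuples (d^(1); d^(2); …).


Interval decomposition of M: I[1,1]^2, I[1,2], I[3,4], I[3,5], I[4,4]^2.
HN type (ℓ=4): μ^(1)=8; μ^(2)=5/2; μ^(3)=2/3; μ^(4)=-3

((0, 1, 0, 0, 0); (0, 0, 1, 1, 0); (0, 0, 1, 1, 1); (3, 0, 0, 2, 0))
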